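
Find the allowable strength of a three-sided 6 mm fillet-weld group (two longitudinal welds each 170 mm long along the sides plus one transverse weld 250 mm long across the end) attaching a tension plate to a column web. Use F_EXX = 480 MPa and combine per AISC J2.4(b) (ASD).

t_e = 0.707 × 6 = 4.242 mm.
R_nwl = 0.6 × 480 × 4.242 × 340 × 10⁻³ = 415.4 kN (longitudinal, 2 welds).
R_nwt = 0.6 × 480 × 4.242 × 250 × 10⁻³ = 305.4 kN (transverse, base value).
(i) R_nwl + R_nwt = 720.8 kN; (ii) 0.85 R_nwl + 1.5 R_nwt = 811.2 kN.
R_n = max = 811.2 kN [governs: (ii)]; R_n/Ω = 405.6 kN.

R_n/Ω ≈ 406 kN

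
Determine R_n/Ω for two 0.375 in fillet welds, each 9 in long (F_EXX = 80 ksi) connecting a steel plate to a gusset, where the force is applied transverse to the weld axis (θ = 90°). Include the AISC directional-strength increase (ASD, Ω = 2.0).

R_n/Ω ≈ 172 kips

t_e = 0.707 × 0.375 = 0.2651 in; A_we = 0.2651 × 18 = 4.772 in².
Directional factor: 1.0 + 0.5 sin^1.5(90°) = 1.5.
F_nw = 0.6 × 80 × 1.5 = 72 ksi.
R_n/Ω = (72 × 4.772) / 2.0 = 171.8 kips.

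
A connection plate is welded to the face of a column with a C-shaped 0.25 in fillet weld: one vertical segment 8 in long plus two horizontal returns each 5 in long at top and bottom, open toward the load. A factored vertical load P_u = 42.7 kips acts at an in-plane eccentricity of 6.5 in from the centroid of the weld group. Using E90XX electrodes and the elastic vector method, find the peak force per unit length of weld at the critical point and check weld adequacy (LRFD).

f_max ≈ 7.74 kip/in; NOT adequate

E90XX → F_EXX = 90 ksi.
Total weld length L_w = 18 in. Treat welds as unit-width lines.
Centroid: x̄ = 2×5×2.5 / 18 = 1.389 in from the vertical weld.
Polar moment about centroid: J = I_x + I_y = [8³/12 + 2×5×4²] + [8×1.389² + 2(5³/12 + 5×1.111²)] = 251.3 in³.
Direct shear f_v = P/L_w = 42.7 / 18 = 2.372 kip/in (vertical).
Torsion M = P·e = 42.7 × 6.5 = 277.55 kip·in.
Critical point at (x, y) = (3.611, 4) from centroid. f_tx = M·y/J = 4.418 kip/in; f_ty = M·x/J = 3.989 kip/in.
Resultant f_max = √[f_tx² + (f_v + f_ty)²] = √[4.418² + (2.372 + 3.989)²] = 7.745 kip/in.
Capacity per unit length: φr_n = 0.75 × 0.6 × 90 × (0.707 × 0.25) = 7.158 kip/in.
7.745 > 7.158 → NOT adequate.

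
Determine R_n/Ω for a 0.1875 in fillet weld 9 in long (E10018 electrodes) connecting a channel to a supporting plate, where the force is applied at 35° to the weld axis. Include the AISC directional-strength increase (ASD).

R_n/Ω ≈ 43.6 kips

E100XX → F_EXX = 100 ksi.
t_e = 0.707 × 0.1875 = 0.1326 in; A_we = 0.1326 × 9 = 1.193 in².
Directional factor: 1.0 + 0.5 sin^1.5(35°) = 1.217.
F_nw = 0.6 × 100 × 1.217 = 73.03 ksi.
R_n/Ω = (73.03 × 1.193) / 2.0 = 43.57 kips.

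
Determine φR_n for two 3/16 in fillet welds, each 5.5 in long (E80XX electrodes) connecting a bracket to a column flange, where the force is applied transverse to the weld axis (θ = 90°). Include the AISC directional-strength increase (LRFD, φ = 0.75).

φR_n ≈ 78.7 kips

E80XX → F_EXX = 80 ksi.
t_e = 0.707 × 0.1875 = 0.1326 in; A_we = 0.1326 × 11 = 1.458 in².
Directional factor: 1.0 + 0.5 sin^1.5(90°) = 1.5.
F_nw = 0.6 × 80 × 1.5 = 72 ksi.
φR_n = 0.75 × 72 × 1.458 = 78.74 kips.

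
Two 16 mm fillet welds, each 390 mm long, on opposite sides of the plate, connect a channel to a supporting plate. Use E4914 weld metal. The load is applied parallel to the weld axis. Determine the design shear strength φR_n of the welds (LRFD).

E49XX → F_EXX = 490 MPa.
Effective throat t_e = 0.707 × 16 = 11.31 mm.
Total length L = 780 mm; A_we = 11.31 × 780 = 8823 mm².
F_nw = 0.6 F_EXX = 0.6 × 490 = 294 MPa.
φR_n = 0.75 × 294 × 8823 × 10⁻³ = 1946 kN.

φR_n ≈ 1950 kN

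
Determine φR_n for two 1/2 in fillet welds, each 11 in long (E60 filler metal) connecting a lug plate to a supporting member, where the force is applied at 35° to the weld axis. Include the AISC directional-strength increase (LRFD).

φR_n ≈ 256 kips

E60XX → F_EXX = 60 ksi.
t_e = 0.707 × 0.5 = 0.3535 in; A_we = 0.3535 × 22 = 7.777 in².
Directional factor: 1.0 + 0.5 sin^1.5(35°) = 1.217.
F_nw = 0.6 × 60 × 1.217 = 43.82 ksi.
φR_n = 0.75 × 43.82 × 7.777 = 255.6 kips.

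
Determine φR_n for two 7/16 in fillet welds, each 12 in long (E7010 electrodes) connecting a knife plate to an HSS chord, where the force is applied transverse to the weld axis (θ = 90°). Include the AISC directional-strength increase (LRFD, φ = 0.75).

E70XX → F_EXX = 70 ksi.
t_e = 0.707 × 0.4375 = 0.3093 in; A_we = 0.3093 × 24 = 7.423 in².
Directional factor: 1.0 + 0.5 sin^1.5(90°) = 1.5.
F_nw = 0.6 × 70 × 1.5 = 63 ksi.
φR_n = 0.75 × 63 × 7.423 = 350.8 kip.

φR_n ≈ 351 kip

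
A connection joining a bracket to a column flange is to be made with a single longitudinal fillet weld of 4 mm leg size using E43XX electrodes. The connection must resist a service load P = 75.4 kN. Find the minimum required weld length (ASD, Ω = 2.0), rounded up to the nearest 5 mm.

E43XX → F_EXX = 430 MPa.
Throat t_e = 0.707 × 4 = 2.828 mm.
r_n/Ω = (0.6 × 430 × 2.828) / 2.0 = 364.8 N/mm = 0.3648 kN/mm.
L_req = P / (r_n/Ω) = 75.4 / 0.3648 = 206.7 mm total.
Round up → use L = 210 mm.

L = 210 mm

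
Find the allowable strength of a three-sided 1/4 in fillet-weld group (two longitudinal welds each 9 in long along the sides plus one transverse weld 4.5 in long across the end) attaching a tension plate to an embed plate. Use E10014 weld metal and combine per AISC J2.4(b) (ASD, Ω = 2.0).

R_n/Ω ≈ 119 kip

E100XX → F_EXX = 100 ksi.
t_e = 0.707 × 0.25 = 0.1767 in.
R_nwl = 0.6 × 100 × 0.1767 × 18 = 190.9 kip (longitudinal, 2 welds).
R_nwt = 0.6 × 100 × 0.1767 × 4.5 = 47.72 kip (transverse, base value).
(i) R_nwl + R_nwt = 238.6 kip; (ii) 0.85 R_nwl + 1.5 R_nwt = 233.8 kip.
R_n = max = 238.6 kip [governs: (i)]; R_n/Ω = 119.3 kip.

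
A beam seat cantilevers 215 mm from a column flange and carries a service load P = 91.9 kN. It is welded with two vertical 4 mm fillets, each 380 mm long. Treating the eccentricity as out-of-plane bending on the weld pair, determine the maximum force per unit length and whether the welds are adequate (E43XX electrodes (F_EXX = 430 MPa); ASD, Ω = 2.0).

f_max ≈ 428 N/mm; NOT adequate

L_w = 2 × 380 = 760 mm; section modulus (unit throat) S = 2 × L²/6 = 48130 mm².
Direct shear f_v = P/L_w = 91.9×10³/760 = 120.9 N/mm.
Moment M = P × e = 91.9×10³ × 215 = 19758000 N·mm; bending f_b = M/S = 410.5 N/mm.
f_max = √(f_v² + f_b²) = √(120.9² + 410.5²) = 427.9 N/mm.
r_n/Ω = (1/2.0) × 0.6 × 430 × (0.707 × 4) = 364.8 N/mm → NOT adequate.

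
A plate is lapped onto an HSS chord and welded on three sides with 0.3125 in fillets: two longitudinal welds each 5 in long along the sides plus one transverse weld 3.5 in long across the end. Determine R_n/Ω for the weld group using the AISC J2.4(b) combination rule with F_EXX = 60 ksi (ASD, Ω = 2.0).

t_e = 0.707 × 0.3125 = 0.2209 in.
R_nwl = 0.6 × 60 × 0.2209 × 10 = 79.54 kips (longitudinal, 2 welds).
R_nwt = 0.6 × 60 × 0.2209 × 3.5 = 27.84 kips (transverse, base value).
(i) R_nwl + R_nwt = 107.4 kips; (ii) 0.85 R_nwl + 1.5 R_nwt = 109.4 kips.
R_n = max = 109.4 kips [governs: (ii)]; R_n/Ω = 54.68 kips.

R_n/Ω ≈ 54.7 kips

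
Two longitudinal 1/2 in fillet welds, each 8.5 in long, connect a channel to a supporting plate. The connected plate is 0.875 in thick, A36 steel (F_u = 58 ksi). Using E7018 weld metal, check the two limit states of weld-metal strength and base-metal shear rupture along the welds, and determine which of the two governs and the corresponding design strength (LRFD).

φR_n ≈ 189 kip (weld metal governs)

E70XX → F_EXX = 70 ksi.
t_e = 0.707 × 0.5 = 0.3535 in; L = 17 in.
Weld metal: φR_n = 0.75 × 0.6 × 70 × 0.3535 × 17 = 189.3 kip.
Base metal (shear rupture): φR_n = 0.75 × 0.6 × 58 × 0.875 × 17 = 388.2 kip.
Governing: weld metal.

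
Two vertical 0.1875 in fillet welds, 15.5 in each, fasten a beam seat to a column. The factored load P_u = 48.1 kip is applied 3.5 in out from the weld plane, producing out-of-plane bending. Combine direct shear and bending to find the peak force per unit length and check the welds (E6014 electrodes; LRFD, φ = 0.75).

f_max ≈ 2.61 kip/in; adequate

E60XX → F_EXX = 60 ksi.
L_w = 2 × 15.5 = 31 in; section modulus (unit throat) S = 2 × L²/6 = 80.08 in².
Direct shear f_v = P/L_w = 48.1/31 = 1.552 kip/in.
Moment M = P × e = 48.1 × 3.5 = 168.35 kip·in; bending f_b = M/S = 2.102 kip/in.
f_max = √(f_v² + f_b²) = √(1.552² + 2.102²) = 2.613 kip/in.
φr_n = 0.75 × 0.6 × 60 × (0.707 × 0.1875) = 3.579 kip/in → adequate.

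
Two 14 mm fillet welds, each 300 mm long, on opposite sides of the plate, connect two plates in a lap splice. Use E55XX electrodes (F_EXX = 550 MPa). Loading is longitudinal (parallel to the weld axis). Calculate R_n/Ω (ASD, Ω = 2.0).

Effective throat t_e = 0.707 × 14 = 9.898 mm.
Total length L = 600 mm; A_we = 9.898 × 600 = 5939 mm².
F_nw = 0.6 F_EXX = 0.6 × 550 = 330 MPa.
R_n = 330 × 5939 × 10⁻³ = 1960 kN; R_n/Ω = 1960/2.0 = 979.9 kN.

R_n/Ω ≈ 980 kN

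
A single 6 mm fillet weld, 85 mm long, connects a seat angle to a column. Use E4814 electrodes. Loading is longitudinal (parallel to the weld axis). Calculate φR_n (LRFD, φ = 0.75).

φR_n ≈ 77.9 kN

E48XX → F_EXX = 480 MPa.
Effective throat t_e = 0.707 × 6 = 4.242 mm.
Total length L = 85 mm; A_we = 4.242 × 85 = 360.6 mm².
F_nw = 0.6 F_EXX = 0.6 × 480 = 288 MPa.
φR_n = 0.75 × 288 × 360.6 × 10⁻³ = 77.88 kN.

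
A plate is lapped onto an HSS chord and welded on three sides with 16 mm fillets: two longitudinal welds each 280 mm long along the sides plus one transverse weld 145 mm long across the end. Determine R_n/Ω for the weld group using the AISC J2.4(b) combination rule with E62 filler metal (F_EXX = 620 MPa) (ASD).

R_n/Ω ≈ 1480 kN

t_e = 0.707 × 16 = 11.31 mm.
R_nwl = 0.6 × 620 × 11.31 × 560 × 10⁻³ = 2357 kN (longitudinal, 2 welds).
R_nwt = 0.6 × 620 × 11.31 × 145 × 10⁻³ = 610.2 kN (transverse, base value).
(i) R_nwl + R_nwt = 2967 kN; (ii) 0.85 R_nwl + 1.5 R_nwt = 2918 kN.
R_n = max = 2967 kN [governs: (i)]; R_n/Ω = 1483 kN.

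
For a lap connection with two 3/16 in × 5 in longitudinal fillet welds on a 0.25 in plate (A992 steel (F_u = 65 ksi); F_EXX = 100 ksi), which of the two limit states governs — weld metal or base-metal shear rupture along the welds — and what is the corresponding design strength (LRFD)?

t_e = 0.707 × 0.1875 = 0.1326 in; L = 10 in.
Weld metal: φR_n = 0.75 × 0.6 × 100 × 0.1326 × 10 = 59.65 kip.
Base metal (shear rupture): φR_n = 0.75 × 0.6 × 65 × 0.25 × 10 = 73.12 kip.
Governing: weld metal.

φR_n ≈ 59.7 kip (weld metal governs)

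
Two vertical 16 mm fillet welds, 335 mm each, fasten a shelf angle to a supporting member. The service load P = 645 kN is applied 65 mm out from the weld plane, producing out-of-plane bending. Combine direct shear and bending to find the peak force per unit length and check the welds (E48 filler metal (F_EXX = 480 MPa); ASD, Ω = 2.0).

L_w = 2 × 335 = 670 mm; section modulus (unit throat) S = 2 × L²/6 = 37410 mm².
Direct shear f_v = P/L_w = 645×10³/670 = 962.7 N/mm.
Moment M = P × e = 645×10³ × 65 = 41925000 N·mm; bending f_b = M/S = 1121 N/mm.
f_max = √(f_v² + f_b²) = √(962.7² + 1121²) = 1477 N/mm.
r_n/Ω = (1/2.0) × 0.6 × 480 × (0.707 × 16) = 1629 N/mm → adequate.

f_max ≈ 1480 N/mm; adequate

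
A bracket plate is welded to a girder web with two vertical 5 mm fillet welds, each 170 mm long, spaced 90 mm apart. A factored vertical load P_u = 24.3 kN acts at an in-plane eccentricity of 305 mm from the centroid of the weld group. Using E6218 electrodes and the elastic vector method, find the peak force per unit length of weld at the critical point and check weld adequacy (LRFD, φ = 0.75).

f_max ≈ 510 N/mm; adequate

E62XX → F_EXX = 620 MPa.
Total weld length L_w = 340 mm. Treat welds as unit-width lines.
Polar moment about centroid: J = 2[d³/12 + d(b/2)²] = 2[170³/12 + 170×45²] = 1507000 mm³.
Direct shear f_v = P/L_w = 24.3×10³ / 340 = 71.47 N/mm (vertical).
Torsion M = P·e = 24.3×10³ × 305 = 7411500 N·mm.
Critical point at (x, y) = (45, 85) from centroid. f_tx = M·y/J = 417.9 N/mm; f_ty = M·x/J = 221.3 N/mm.
Resultant f_max = √[f_tx² + (f_v + f_ty)²] = √[417.9² + (71.47 + 221.3)²] = 510.3 N/mm.
Capacity per unit length: φr_n = 0.75 × 0.6 × 620 × (0.707 × 5) = 986.3 N/mm.
510.3 ≤ 986.3 → adequate.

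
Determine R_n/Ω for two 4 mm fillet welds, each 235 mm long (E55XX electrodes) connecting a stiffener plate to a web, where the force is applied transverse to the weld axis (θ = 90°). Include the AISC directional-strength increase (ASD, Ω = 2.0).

E55XX → F_EXX = 550 MPa.
t_e = 0.707 × 4 = 2.828 mm; A_we = 2.828 × 470 = 1329 mm².
Directional factor: 1.0 + 0.5 sin^1.5(90°) = 1.5.
F_nw = 0.6 × 550 × 1.5 = 495 MPa.
R_n/Ω = (495 × 1329) / 2.0 × 10⁻³ = 329 kN.

R_n/Ω ≈ 329 kN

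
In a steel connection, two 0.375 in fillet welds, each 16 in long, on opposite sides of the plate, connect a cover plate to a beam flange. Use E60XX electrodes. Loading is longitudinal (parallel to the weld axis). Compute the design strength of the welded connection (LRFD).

φR_n ≈ 229 kips

E60XX → F_EXX = 60 ksi.
Effective throat t_e = 0.707 × 0.375 = 0.2651 in.
Total length L = 32 in; A_we = 0.2651 × 32 = 8.484 in².
F_nw = 0.6 F_EXX = 0.6 × 60 = 36 ksi.
φR_n = 0.75 × 36 × 8.484 = 229.1 kips.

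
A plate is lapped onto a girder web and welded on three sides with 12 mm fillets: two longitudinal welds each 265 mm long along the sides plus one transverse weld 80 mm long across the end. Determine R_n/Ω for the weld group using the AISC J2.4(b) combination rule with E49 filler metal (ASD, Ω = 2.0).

E49XX → F_EXX = 490 MPa.
t_e = 0.707 × 12 = 8.484 mm.
R_nwl = 0.6 × 490 × 8.484 × 530 × 10⁻³ = 1322 kN (longitudinal, 2 welds).
R_nwt = 0.6 × 490 × 8.484 × 80 × 10⁻³ = 199.5 kN (transverse, base value).
(i) R_nwl + R_nwt = 1522 kN; (ii) 0.85 R_nwl + 1.5 R_nwt = 1423 kN.
R_n = max = 1522 kN [governs: (i)]; R_n/Ω = 760.8 kN.

R_n/Ω ≈ 761 kN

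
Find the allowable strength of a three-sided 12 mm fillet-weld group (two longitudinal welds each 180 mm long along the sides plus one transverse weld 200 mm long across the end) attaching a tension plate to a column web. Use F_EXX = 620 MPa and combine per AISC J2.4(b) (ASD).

R_n/Ω ≈ 956 kN

t_e = 0.707 × 12 = 8.484 mm.
R_nwl = 0.6 × 620 × 8.484 × 360 × 10⁻³ = 1136 kN (longitudinal, 2 welds).
R_nwt = 0.6 × 620 × 8.484 × 200 × 10⁻³ = 631.2 kN (transverse, base value).
(i) R_nwl + R_nwt = 1767 kN; (ii) 0.85 R_nwl + 1.5 R_nwt = 1913 kN.
R_n = max = 1913 kN [governs: (ii)]; R_n/Ω = 956.3 kN.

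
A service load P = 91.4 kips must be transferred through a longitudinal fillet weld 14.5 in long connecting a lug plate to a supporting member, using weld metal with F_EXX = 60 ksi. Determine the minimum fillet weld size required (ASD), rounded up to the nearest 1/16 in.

w = 1/2 in

Total weld length L = 14.5 in.
Required throat t_e = P × Ω / (0.6 F_EXX × L) = 91.4 × 2.0 / (0.6 × 60 × 14.5) = 0.3502 in.
Required leg w = t_e / 0.707 = 0.4953 in → use 1/2 in.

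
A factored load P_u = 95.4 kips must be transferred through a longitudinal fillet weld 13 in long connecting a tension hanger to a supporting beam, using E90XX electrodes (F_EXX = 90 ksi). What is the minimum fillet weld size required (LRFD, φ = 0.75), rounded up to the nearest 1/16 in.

Total weld length L = 13 in.
Required throat t_e = P_u / (φ × 0.6 F_EXX × L) = 95.4 / (0.75 × 0.6 × 90 × 13) = 0.1812 in.
Required leg w = t_e / 0.707 = 0.2563 in → use 5/16 in.

w = 5/16 in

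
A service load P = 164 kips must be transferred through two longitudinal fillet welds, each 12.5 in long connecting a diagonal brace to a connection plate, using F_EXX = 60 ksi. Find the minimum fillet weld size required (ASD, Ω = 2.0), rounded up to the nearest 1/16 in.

w = 9/16 in

Total weld length L = 25 in.
Required throat t_e = P × Ω / (0.6 F_EXX × L) = 164 × 2.0 / (0.6 × 60 × 25) = 0.3644 in.
Required leg w = t_e / 0.707 = 0.5155 in → use 9/16 in.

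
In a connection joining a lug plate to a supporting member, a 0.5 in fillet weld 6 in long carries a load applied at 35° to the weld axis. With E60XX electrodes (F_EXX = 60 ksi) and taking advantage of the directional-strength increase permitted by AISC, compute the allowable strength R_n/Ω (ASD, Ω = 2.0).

R_n/Ω ≈ 46.5 kip

t_e = 0.707 × 0.5 = 0.3535 in; A_we = 0.3535 × 6 = 2.121 in².
Directional factor: 1.0 + 0.5 sin^1.5(35°) = 1.217.
F_nw = 0.6 × 60 × 1.217 = 43.82 ksi.
R_n/Ω = (43.82 × 2.121) / 2.0 = 46.47 kip.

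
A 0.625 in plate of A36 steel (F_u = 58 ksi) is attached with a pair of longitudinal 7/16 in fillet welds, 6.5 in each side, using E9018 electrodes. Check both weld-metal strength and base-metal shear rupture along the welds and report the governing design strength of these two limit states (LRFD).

E90XX → F_EXX = 90 ksi.
t_e = 0.707 × 0.4375 = 0.3093 in; L = 13 in.
Weld metal: φR_n = 0.75 × 0.6 × 90 × 0.3093 × 13 = 162.9 kips.
Base metal (shear rupture): φR_n = 0.75 × 0.6 × 58 × 0.625 × 13 = 212.1 kips.
Governing: weld metal.

φR_n ≈ 163 kips (weld metal governs)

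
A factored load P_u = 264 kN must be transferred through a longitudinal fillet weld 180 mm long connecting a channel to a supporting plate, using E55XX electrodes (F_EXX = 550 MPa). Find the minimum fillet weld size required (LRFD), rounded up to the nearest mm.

Total weld length L = 180 mm.
Required throat t_e = P_u / (φ × 0.6 F_EXX × L) = 264 / (0.75 × 0.6 × 550 × 180 × 10⁻³) = 5.926 mm.
Required leg w = t_e / 0.707 = 8.382 mm → use 9 mm.

w = 9 mm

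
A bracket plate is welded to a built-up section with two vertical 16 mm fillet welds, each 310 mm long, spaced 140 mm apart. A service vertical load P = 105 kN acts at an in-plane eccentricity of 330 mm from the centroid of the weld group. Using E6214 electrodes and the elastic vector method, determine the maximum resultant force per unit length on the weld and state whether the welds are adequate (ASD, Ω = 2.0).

f_max ≈ 821 N/mm; adequate

E62XX → F_EXX = 620 MPa.
Total weld length L_w = 620 mm. Treat welds as unit-width lines.
Polar moment about centroid: J = 2[d³/12 + d(b/2)²] = 2[310³/12 + 310×70²] = 8003000 mm³.
Direct shear f_v = P/L_w = 105×10³ / 620 = 169.4 N/mm (vertical).
Torsion M = P·e = 105×10³ × 330 = 34650000 N·mm.
Critical point at (x, y) = (70, 155) from centroid. f_tx = M·y/J = 671.1 N/mm; f_ty = M·x/J = 303.1 N/mm.
Resultant f_max = √[f_tx² + (f_v + f_ty)²] = √[671.1² + (169.4 + 303.1)²] = 820.7 N/mm.
Capacity per unit length: r_n/Ω = (1/2.0) × 0.6 × 620 × (0.707 × 16) = 2104 N/mm.
820.7 ≤ 2104 → adequate.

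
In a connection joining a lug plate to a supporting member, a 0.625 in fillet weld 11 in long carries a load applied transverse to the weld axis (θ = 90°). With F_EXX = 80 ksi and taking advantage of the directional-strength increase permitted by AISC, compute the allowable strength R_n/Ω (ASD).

t_e = 0.707 × 0.625 = 0.4419 in; A_we = 0.4419 × 11 = 4.861 in².
Directional factor: 1.0 + 0.5 sin^1.5(90°) = 1.5.
F_nw = 0.6 × 80 × 1.5 = 72 ksi.
R_n/Ω = (72 × 4.861) / 2.0 = 175 kips.

R_n/Ω ≈ 175 kips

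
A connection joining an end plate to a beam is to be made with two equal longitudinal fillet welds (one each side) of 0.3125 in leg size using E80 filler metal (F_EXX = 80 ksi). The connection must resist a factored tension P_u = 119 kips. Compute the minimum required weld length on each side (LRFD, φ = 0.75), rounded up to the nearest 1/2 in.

Throat t_e = 0.707 × 0.3125 = 0.2209 in.
φr_n = 0.75 × 0.6 × 80 × 0.2209 = 7.954 kips/in.
L_req = P_u / φr_n = 119 / 7.954 = 14.96 in total.
Per side: 14.96 / 2 = 7.481 in.
Round up → use L = 7.5 in on each side.

L = 7.5 in on each side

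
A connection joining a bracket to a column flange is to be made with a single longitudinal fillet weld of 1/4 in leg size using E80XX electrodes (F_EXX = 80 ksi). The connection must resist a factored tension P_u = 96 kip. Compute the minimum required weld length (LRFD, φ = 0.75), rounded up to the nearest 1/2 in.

Throat t_e = 0.707 × 0.25 = 0.1767 in.
φr_n = 0.75 × 0.6 × 80 × 0.1767 = 6.363 kip/in.
L_req = P_u / φr_n = 96 / 6.363 = 15.09 in total.
Round up → use L = 15.5 in.

L = 15.5 in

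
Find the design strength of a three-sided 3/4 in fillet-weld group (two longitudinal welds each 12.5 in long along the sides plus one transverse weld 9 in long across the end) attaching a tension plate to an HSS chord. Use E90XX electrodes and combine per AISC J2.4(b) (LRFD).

φR_n ≈ 746 kip

E90XX → F_EXX = 90 ksi.
t_e = 0.707 × 0.75 = 0.5302 in.
R_nwl = 0.6 × 90 × 0.5302 × 25 = 715.8 kip (longitudinal, 2 welds).
R_nwt = 0.6 × 90 × 0.5302 × 9 = 257.7 kip (transverse, base value).
(i) R_nwl + R_nwt = 973.5 kip; (ii) 0.85 R_nwl + 1.5 R_nwt = 995 kip.
R_n = max = 995 kip [governs: (ii)]; φR_n = 746.3 kip.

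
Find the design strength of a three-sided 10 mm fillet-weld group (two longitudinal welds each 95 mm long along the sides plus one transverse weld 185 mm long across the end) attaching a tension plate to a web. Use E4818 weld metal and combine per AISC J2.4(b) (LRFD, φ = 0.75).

E48XX → F_EXX = 480 MPa.
t_e = 0.707 × 10 = 7.07 mm.
R_nwl = 0.6 × 480 × 7.07 × 190 × 10⁻³ = 386.9 kN (longitudinal, 2 welds).
R_nwt = 0.6 × 480 × 7.07 × 185 × 10⁻³ = 376.7 kN (transverse, base value).
(i) R_nwl + R_nwt = 763.6 kN; (ii) 0.85 R_nwl + 1.5 R_nwt = 893.9 kN.
R_n = max = 893.9 kN [governs: (ii)]; φR_n = 670.4 kN.

φR_n ≈ 670 kN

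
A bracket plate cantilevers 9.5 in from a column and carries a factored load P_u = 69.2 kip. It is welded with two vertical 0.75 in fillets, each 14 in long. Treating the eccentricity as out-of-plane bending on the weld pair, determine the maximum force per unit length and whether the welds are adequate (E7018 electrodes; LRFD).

f_max ≈ 10.4 kip/in; adequate

E70XX → F_EXX = 70 ksi.
L_w = 2 × 14 = 28 in; section modulus (unit throat) S = 2 × L²/6 = 65.33 in².
Direct shear f_v = P/L_w = 69.2/28 = 2.471 kip/in.
Moment M = P × e = 69.2 × 9.5 = 657.4 kip·in; bending f_b = M/S = 10.06 kip/in.
f_max = √(f_v² + f_b²) = √(2.471² + 10.06²) = 10.36 kip/in.
φr_n = 0.75 × 0.6 × 70 × (0.707 × 0.75) = 16.7 kip/in → adequate.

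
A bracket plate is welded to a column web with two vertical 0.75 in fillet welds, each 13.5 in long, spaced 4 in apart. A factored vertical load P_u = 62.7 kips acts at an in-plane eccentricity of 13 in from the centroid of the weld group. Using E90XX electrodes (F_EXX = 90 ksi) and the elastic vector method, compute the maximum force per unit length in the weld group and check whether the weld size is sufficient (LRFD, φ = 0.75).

Total weld length L_w = 27 in. Treat welds as unit-width lines.
Polar moment about centroid: J = 2[d³/12 + d(b/2)²] = 2[13.5³/12 + 13.5×2²] = 518.1 in³.
Direct shear f_v = P/L_w = 62.7 / 27 = 2.322 kip/in (vertical).
Torsion M = P·e = 62.7 × 13 = 815.1 kip·in.
Critical point at (x, y) = (2, 6.75) from centroid. f_tx = M·y/J = 10.62 kip/in; f_ty = M·x/J = 3.147 kip/in.
Resultant f_max = √[f_tx² + (f_v + f_ty)²] = √[10.62² + (2.322 + 3.147)²] = 11.95 kip/in.
Capacity per unit length: φr_n = 0.75 × 0.6 × 90 × (0.707 × 0.75) = 21.48 kip/in.
11.95 ≤ 21.48 → adequate.

f_max ≈ 11.9 kip/in; adequate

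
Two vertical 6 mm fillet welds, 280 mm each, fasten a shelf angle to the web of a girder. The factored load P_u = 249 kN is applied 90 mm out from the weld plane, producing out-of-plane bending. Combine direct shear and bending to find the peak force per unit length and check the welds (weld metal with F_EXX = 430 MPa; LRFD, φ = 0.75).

f_max ≈ 966 N/mm; NOT adequate

L_w = 2 × 280 = 560 mm; section modulus (unit throat) S = 2 × L²/6 = 26130 mm².
Direct shear f_v = P/L_w = 249×10³/560 = 444.6 N/mm.
Moment M = P × e = 249×10³ × 90 = 22410000 N·mm; bending f_b = M/S = 857.5 N/mm.
f_max = √(f_v² + f_b²) = √(444.6² + 857.5²) = 965.9 N/mm.
φr_n = 0.75 × 0.6 × 430 × (0.707 × 6) = 820.8 N/mm → NOT adequate.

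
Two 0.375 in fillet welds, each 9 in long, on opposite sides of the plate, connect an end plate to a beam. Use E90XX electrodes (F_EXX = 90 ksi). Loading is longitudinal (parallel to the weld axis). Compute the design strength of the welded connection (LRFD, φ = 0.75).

φR_n ≈ 193 kip

Effective throat t_e = 0.707 × 0.375 = 0.2651 in.
Total length L = 18 in; A_we = 0.2651 × 18 = 4.772 in².
F_nw = 0.6 F_EXX = 0.6 × 90 = 54 ksi.
φR_n = 0.75 × 54 × 4.772 = 193.3 kip.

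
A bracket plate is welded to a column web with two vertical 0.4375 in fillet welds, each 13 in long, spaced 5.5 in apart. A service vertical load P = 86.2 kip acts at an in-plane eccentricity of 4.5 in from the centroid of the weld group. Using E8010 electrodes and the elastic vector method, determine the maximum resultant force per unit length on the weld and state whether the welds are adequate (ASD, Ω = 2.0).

f_max ≈ 6.87 kip/in; adequate

E80XX → F_EXX = 80 ksi.
Total weld length L_w = 26 in. Treat welds as unit-width lines.
Polar moment about centroid: J = 2[d³/12 + d(b/2)²] = 2[13³/12 + 13×2.75²] = 562.8 in³.
Direct shear f_v = P/L_w = 86.2 / 26 = 3.315 kip/in (vertical).
Torsion M = P·e = 86.2 × 4.5 = 387.9 kip·in.
Critical point at (x, y) = (2.75, 6.5) from centroid. f_tx = M·y/J = 4.48 kip/in; f_ty = M·x/J = 1.895 kip/in.
Resultant f_max = √[f_tx² + (f_v + f_ty)²] = √[4.48² + (3.315 + 1.895)²] = 6.872 kip/in.
Capacity per unit length: r_n/Ω = (1/2.0) × 0.6 × 80 × (0.707 × 0.4375) = 7.423 kip/in.
6.872 ≤ 7.423 → adequate.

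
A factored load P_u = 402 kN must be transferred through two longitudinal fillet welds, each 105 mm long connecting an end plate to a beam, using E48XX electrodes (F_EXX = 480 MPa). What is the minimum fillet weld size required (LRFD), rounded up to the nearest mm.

w = 13 mm

Total weld length L = 210 mm.
Required throat t_e = P_u / (φ × 0.6 F_EXX × L) = 402 / (0.75 × 0.6 × 480 × 210 × 10⁻³) = 8.862 mm.
Required leg w = t_e / 0.707 = 12.54 mm → use 13 mm.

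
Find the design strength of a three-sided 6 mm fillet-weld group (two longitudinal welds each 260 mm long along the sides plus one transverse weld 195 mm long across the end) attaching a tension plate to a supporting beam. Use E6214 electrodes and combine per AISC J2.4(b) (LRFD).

E62XX → F_EXX = 620 MPa.
t_e = 0.707 × 6 = 4.242 mm.
R_nwl = 0.6 × 620 × 4.242 × 520 × 10⁻³ = 820.6 kN (longitudinal, 2 welds).
R_nwt = 0.6 × 620 × 4.242 × 195 × 10⁻³ = 307.7 kN (transverse, base value).
(i) R_nwl + R_nwt = 1128 kN; (ii) 0.85 R_nwl + 1.5 R_nwt = 1159 kN.
R_n = max = 1159 kN [governs: (ii)]; φR_n = 869.3 kN.

φR_n ≈ 869 kN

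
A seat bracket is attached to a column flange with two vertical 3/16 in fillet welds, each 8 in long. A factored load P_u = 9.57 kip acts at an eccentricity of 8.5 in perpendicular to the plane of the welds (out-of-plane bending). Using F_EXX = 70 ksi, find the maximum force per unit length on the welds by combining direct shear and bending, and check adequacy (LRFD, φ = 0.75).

L_w = 2 × 8 = 16 in; section modulus (unit throat) S = 2 × L²/6 = 21.33 in².
Direct shear f_v = P/L_w = 9.57/16 = 0.5981 kip/in.
Moment M = P × e = 9.57 × 8.5 = 81.345 kip·in; bending f_b = M/S = 3.813 kip/in.
f_max = √(f_v² + f_b²) = √(0.5981² + 3.813²) = 3.86 kip/in.
φr_n = 0.75 × 0.6 × 70 × (0.707 × 0.1875) = 4.176 kip/in → adequate.

f_max ≈ 3.86 kip/in; adequate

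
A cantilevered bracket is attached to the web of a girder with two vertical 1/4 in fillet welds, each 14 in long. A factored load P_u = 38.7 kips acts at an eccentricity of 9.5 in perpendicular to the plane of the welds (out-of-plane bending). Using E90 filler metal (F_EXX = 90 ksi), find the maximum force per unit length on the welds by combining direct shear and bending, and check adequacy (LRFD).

L_w = 2 × 14 = 28 in; section modulus (unit throat) S = 2 × L²/6 = 65.33 in².
Direct shear f_v = P/L_w = 38.7/28 = 1.382 kip/in.
Moment M = P × e = 38.7 × 9.5 = 367.65 kip·in; bending f_b = M/S = 5.627 kip/in.
f_max = √(f_v² + f_b²) = √(1.382² + 5.627²) = 5.795 kip/in.
φr_n = 0.75 × 0.6 × 90 × (0.707 × 0.25) = 7.158 kip/in → adequate.

f_max ≈ 5.79 kip/in; adequate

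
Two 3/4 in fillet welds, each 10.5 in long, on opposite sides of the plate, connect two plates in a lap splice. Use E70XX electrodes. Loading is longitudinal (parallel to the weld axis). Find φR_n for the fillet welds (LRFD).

φR_n ≈ 351 kips

E70XX → F_EXX = 70 ksi.
Effective throat t_e = 0.707 × 0.75 = 0.5302 in.
Total length L = 21 in; A_we = 0.5302 × 21 = 11.14 in².
F_nw = 0.6 F_EXX = 0.6 × 70 = 42 ksi.
φR_n = 0.75 × 42 × 11.14 = 350.8 kips.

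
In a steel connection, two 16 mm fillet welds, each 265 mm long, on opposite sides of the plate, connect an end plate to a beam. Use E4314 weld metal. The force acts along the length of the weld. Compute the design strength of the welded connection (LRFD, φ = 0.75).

φR_n ≈ 1160 kN

E43XX → F_EXX = 430 MPa.
Effective throat t_e = 0.707 × 16 = 11.31 mm.
Total length L = 530 mm; A_we = 11.31 × 530 = 5995 mm².
F_nw = 0.6 F_EXX = 0.6 × 430 = 258 MPa.
φR_n = 0.75 × 258 × 5995 × 10⁻³ = 1160 kN.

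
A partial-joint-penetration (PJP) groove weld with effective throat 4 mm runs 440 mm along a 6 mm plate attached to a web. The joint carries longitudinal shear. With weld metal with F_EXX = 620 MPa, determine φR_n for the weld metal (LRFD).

φR_n ≈ 491 kN

Effective throat (given) t_e = 4 mm.
A_we = 4 × 440 = 1760 mm².
F_nw = 0.6 F_EXX = 372 MPa.
φR_n = 0.75 × 372 × 1760 × 10⁻³ = 491 kN.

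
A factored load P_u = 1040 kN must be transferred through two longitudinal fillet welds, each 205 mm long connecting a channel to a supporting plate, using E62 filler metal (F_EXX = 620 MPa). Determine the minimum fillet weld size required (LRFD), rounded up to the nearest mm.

w = 13 mm

Total weld length L = 410 mm.
Required throat t_e = P_u / (φ × 0.6 F_EXX × L) = 1040 / (0.75 × 0.6 × 620 × 410 × 10⁻³) = 9.092 mm.
Required leg w = t_e / 0.707 = 12.86 mm → use 13 mm.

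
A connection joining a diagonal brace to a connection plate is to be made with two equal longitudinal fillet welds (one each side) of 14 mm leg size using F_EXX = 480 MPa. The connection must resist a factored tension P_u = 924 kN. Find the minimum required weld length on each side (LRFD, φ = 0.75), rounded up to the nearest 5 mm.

L = 220 mm on each side

Throat t_e = 0.707 × 14 = 9.898 mm.
φr_n = 0.75 × 0.6 × 480 × 9.898 × 10⁻³ = 2.138 kN/mm.
L_req = P_u / φr_n = 924 / 2.138 = 432.2 mm total.
Per side: 432.2 / 2 = 216.1 mm.
Round up → use L = 220 mm on each side.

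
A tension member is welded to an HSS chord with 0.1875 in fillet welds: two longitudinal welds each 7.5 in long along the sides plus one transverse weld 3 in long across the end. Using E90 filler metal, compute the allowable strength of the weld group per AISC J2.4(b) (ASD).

E90XX → F_EXX = 90 ksi.
t_e = 0.707 × 0.1875 = 0.1326 in.
R_nwl = 0.6 × 90 × 0.1326 × 15 = 107.4 kip (longitudinal, 2 welds).
R_nwt = 0.6 × 90 × 0.1326 × 3 = 21.48 kip (transverse, base value).
(i) R_nwl + R_nwt = 128.9 kip; (ii) 0.85 R_nwl + 1.5 R_nwt = 123.5 kip.
R_n = max = 128.9 kip [governs: (i)]; R_n/Ω = 64.43 kip.

R_n/Ω ≈ 64.4 kip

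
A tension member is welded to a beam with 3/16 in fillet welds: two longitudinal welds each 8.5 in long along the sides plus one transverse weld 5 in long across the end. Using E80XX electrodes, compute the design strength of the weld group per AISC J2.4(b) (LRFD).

φR_n ≈ 105 kips

E80XX → F_EXX = 80 ksi.
t_e = 0.707 × 0.1875 = 0.1326 in.
R_nwl = 0.6 × 80 × 0.1326 × 17 = 108.2 kips (longitudinal, 2 welds).
R_nwt = 0.6 × 80 × 0.1326 × 5 = 31.81 kips (transverse, base value).
(i) R_nwl + R_nwt = 140 kips; (ii) 0.85 R_nwl + 1.5 R_nwt = 139.7 kips.
R_n = max = 140 kips [governs: (i)]; φR_n = 105 kips.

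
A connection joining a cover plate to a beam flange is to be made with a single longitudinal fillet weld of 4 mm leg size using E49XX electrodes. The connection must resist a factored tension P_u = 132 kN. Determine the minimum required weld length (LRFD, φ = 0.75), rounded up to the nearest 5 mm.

E49XX → F_EXX = 490 MPa.
Throat t_e = 0.707 × 4 = 2.828 mm.
φr_n = 0.75 × 0.6 × 490 × 2.828 × 10⁻³ = 0.6236 kN/mm.
L_req = P_u / φr_n = 132 / 0.6236 = 211.7 mm total.
Round up → use L = 215 mm.

L = 215 mm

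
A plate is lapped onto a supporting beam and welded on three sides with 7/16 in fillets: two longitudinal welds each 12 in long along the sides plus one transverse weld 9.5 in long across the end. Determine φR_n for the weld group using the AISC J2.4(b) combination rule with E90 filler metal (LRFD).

φR_n ≈ 434 kip

E90XX → F_EXX = 90 ksi.
t_e = 0.707 × 0.4375 = 0.3093 in.
R_nwl = 0.6 × 90 × 0.3093 × 24 = 400.9 kip (longitudinal, 2 welds).
R_nwt = 0.6 × 90 × 0.3093 × 9.5 = 158.7 kip (transverse, base value).
(i) R_nwl + R_nwt = 559.5 kip; (ii) 0.85 R_nwl + 1.5 R_nwt = 578.8 kip.
R_n = max = 578.8 kip [governs: (ii)]; φR_n = 434.1 kip.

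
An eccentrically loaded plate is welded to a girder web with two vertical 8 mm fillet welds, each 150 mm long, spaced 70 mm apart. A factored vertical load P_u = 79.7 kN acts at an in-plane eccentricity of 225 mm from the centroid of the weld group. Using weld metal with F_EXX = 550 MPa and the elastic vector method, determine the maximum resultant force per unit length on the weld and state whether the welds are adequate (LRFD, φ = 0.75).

Total weld length L_w = 300 mm. Treat welds as unit-width lines.
Polar moment about centroid: J = 2[d³/12 + d(b/2)²] = 2[150³/12 + 150×35²] = 930000 mm³.
Direct shear f_v = P/L_w = 79.7×10³ / 300 = 265.7 N/mm (vertical).
Torsion M = P·e = 79.7×10³ × 225 = 17932000 N·mm.
Critical point at (x, y) = (35, 75) from centroid. f_tx = M·y/J = 1446 N/mm; f_ty = M·x/J = 674.9 N/mm.
Resultant f_max = √[f_tx² + (f_v + f_ty)²] = √[1446² + (265.7 + 674.9)²] = 1725 N/mm.
Capacity per unit length: φr_n = 0.75 × 0.6 × 550 × (0.707 × 8) = 1400 N/mm.
1725 > 1400 → NOT adequate.

f_max ≈ 1730 N/mm; NOT adequate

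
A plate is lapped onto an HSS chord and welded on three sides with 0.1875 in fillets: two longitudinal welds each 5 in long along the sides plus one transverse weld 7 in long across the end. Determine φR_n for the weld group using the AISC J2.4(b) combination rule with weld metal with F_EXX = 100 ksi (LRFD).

φR_n ≈ 113 kip

t_e = 0.707 × 0.1875 = 0.1326 in.
R_nwl = 0.6 × 100 × 0.1326 × 10 = 79.54 kip (longitudinal, 2 welds).
R_nwt = 0.6 × 100 × 0.1326 × 7 = 55.68 kip (transverse, base value).
(i) R_nwl + R_nwt = 135.2 kip; (ii) 0.85 R_nwl + 1.5 R_nwt = 151.1 kip.
R_n = max = 151.1 kip [governs: (ii)]; φR_n = 113.3 kip.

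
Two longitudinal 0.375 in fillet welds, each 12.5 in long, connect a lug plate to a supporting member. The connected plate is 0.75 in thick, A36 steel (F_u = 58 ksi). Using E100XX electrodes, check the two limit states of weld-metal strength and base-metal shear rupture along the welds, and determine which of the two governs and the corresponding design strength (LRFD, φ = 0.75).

φR_n ≈ 298 kips (weld metal governs)

E100XX → F_EXX = 100 ksi.
t_e = 0.707 × 0.375 = 0.2651 in; L = 25 in.
Weld metal: φR_n = 0.75 × 0.6 × 100 × 0.2651 × 25 = 298.3 kips.
Base metal (shear rupture): φR_n = 0.75 × 0.6 × 58 × 0.75 × 25 = 489.4 kips.
Governing: weld metal.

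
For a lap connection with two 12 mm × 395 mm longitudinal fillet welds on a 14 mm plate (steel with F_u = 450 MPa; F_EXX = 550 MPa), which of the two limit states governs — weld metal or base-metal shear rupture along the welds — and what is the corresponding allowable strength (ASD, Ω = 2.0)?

t_e = 0.707 × 12 = 8.484 mm; L = 790 mm.
Weld metal: R_n/Ω = (1/2.0) × 0.6 × 550 × 8.484 × 790 × 10⁻³ = 1106 kN.
Base metal (shear rupture): R_n/Ω = (1/2.0) × 0.6 × 450 × 14 × 790 × 10⁻³ = 1493 kN.
Governing: weld metal.

R_n/Ω ≈ 1110 kN (weld metal governs)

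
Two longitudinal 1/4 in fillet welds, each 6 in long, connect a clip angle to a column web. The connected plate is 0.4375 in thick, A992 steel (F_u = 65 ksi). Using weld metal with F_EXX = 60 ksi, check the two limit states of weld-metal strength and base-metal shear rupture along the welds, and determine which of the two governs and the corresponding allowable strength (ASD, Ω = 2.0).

t_e = 0.707 × 0.25 = 0.1767 in; L = 12 in.
Weld metal: R_n/Ω = (1/2.0) × 0.6 × 60 × 0.1767 × 12 = 38.18 kip.
Base metal (shear rupture): R_n/Ω = (1/2.0) × 0.6 × 65 × 0.4375 × 12 = 102.4 kip.
Governing: weld metal.

R_n/Ω ≈ 38.2 kip (weld metal governs)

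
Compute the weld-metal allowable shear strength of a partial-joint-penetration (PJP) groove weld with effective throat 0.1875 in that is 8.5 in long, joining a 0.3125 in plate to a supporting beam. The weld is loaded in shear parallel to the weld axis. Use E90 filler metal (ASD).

E90XX → F_EXX = 90 ksi.
Effective throat (given) t_e = 0.1875 in.
A_we = 0.1875 × 8.5 = 1.594 in².
F_nw = 0.6 F_EXX = 54 ksi.
R_n/Ω = (54 × 1.594) / 2.0 = 43.03 kips.

R_n/Ω ≈ 43 kips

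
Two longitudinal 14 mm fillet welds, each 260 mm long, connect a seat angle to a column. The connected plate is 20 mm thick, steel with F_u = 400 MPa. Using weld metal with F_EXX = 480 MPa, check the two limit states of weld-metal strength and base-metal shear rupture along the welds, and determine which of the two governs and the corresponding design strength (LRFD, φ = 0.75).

t_e = 0.707 × 14 = 9.898 mm; L = 520 mm.
Weld metal: φR_n = 0.75 × 0.6 × 480 × 9.898 × 520 × 10⁻³ = 1112 kN.
Base metal (shear rupture): φR_n = 0.75 × 0.6 × 400 × 20 × 520 × 10⁻³ = 1872 kN.
Governing: weld metal.

φR_n ≈ 1110 kN (weld metal governs)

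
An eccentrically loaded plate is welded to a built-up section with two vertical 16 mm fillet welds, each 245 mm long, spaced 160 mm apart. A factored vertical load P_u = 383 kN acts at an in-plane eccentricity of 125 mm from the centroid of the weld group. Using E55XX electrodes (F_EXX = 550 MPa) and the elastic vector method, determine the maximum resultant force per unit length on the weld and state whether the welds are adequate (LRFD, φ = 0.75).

f_max ≈ 1800 N/mm; adequate

Total weld length L_w = 490 mm. Treat welds as unit-width lines.
Polar moment about centroid: J = 2[d³/12 + d(b/2)²] = 2[245³/12 + 245×80²] = 5587000 mm³.
Direct shear f_v = P/L_w = 383×10³ / 490 = 781.6 N/mm (vertical).
Torsion M = P·e = 383×10³ × 125 = 47875000 N·mm.
Critical point at (x, y) = (80, 122.5) from centroid. f_tx = M·y/J = 1050 N/mm; f_ty = M·x/J = 685.5 N/mm.
Resultant f_max = √[f_tx² + (f_v + f_ty)²] = √[1050² + (781.6 + 685.5)²] = 1804 N/mm.
Capacity per unit length: φr_n = 0.75 × 0.6 × 550 × (0.707 × 16) = 2800 N/mm.
1804 ≤ 2800 → adequate.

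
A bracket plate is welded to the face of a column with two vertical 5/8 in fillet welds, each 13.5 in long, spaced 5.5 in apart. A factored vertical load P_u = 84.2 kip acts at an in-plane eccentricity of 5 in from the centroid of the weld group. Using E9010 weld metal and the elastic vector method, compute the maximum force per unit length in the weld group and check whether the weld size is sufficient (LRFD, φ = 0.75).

f_max ≈ 6.81 kip/in; adequate

E90XX → F_EXX = 90 ksi.
Total weld length L_w = 27 in. Treat welds as unit-width lines.
Polar moment about centroid: J = 2[d³/12 + d(b/2)²] = 2[13.5³/12 + 13.5×2.75²] = 614.2 in³.
Direct shear f_v = P/L_w = 84.2 / 27 = 3.119 kip/in (vertical).
Torsion M = P·e = 84.2 × 5 = 421 kip·in.
Critical point at (x, y) = (2.75, 6.75) from centroid. f_tx = M·y/J = 4.626 kip/in; f_ty = M·x/J = 1.885 kip/in.
Resultant f_max = √[f_tx² + (f_v + f_ty)²] = √[4.626² + (3.119 + 1.885)²] = 6.814 kip/in.
Capacity per unit length: φr_n = 0.75 × 0.6 × 90 × (0.707 × 0.625) = 17.9 kip/in.
6.814 ≤ 17.9 → adequate.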